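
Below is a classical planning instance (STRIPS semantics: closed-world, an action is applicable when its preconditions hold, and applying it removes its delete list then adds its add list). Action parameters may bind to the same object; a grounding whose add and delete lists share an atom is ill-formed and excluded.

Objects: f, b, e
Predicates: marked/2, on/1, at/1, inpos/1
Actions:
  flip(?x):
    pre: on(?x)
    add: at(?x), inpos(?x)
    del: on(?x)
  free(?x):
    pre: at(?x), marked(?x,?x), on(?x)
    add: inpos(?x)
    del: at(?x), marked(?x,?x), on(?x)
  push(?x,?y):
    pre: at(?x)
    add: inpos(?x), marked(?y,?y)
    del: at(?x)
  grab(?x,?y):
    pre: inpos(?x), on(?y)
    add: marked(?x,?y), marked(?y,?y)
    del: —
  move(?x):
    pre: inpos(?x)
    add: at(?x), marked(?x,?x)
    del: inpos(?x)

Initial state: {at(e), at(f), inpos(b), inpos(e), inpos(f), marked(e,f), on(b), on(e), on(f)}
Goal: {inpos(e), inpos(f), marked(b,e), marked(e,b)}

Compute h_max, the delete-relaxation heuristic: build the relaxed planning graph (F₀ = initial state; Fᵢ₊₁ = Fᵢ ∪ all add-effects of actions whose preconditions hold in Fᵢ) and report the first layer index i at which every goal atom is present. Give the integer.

1

F0 = init (9 atoms)
F1 = F0 ∪ {at(b), marked(b,b), marked(b,e), marked(b,f), marked(e,b), marked(e,e), marked(f,b), marked(f,e), marked(f,f)}  (18 atoms)
goal ⊆ F1  ⇒  h_max = 1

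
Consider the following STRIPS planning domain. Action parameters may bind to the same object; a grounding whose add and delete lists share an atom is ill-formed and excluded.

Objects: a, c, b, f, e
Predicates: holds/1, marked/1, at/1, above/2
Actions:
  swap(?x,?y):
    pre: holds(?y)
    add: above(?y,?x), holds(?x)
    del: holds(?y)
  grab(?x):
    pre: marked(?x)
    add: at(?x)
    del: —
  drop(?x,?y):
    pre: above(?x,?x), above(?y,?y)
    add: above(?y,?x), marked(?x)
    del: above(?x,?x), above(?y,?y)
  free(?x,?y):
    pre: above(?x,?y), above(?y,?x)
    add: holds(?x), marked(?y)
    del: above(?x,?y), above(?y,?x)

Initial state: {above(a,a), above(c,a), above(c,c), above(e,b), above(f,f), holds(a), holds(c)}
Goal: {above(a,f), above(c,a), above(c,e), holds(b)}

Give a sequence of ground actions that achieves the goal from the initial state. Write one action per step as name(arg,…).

1. swap(b,a)  →  {above(a,a), above(a,b), above(c,a), above(c,c), above(e,b), above(f,f), holds(b), holds(c)}
2. swap(e,c)  →  {above(a,a), above(a,b), above(c,a), above(c,c), above(c,e), above(e,b), above(f,f), holds(b), holds(e)}
3. drop(f,a)  →  {above(a,b), above(a,f), above(c,a), above(c,c), above(c,e), above(e,b), holds(b), holds(e), marked(f)}

swap(b,a); swap(e,c); drop(f,a)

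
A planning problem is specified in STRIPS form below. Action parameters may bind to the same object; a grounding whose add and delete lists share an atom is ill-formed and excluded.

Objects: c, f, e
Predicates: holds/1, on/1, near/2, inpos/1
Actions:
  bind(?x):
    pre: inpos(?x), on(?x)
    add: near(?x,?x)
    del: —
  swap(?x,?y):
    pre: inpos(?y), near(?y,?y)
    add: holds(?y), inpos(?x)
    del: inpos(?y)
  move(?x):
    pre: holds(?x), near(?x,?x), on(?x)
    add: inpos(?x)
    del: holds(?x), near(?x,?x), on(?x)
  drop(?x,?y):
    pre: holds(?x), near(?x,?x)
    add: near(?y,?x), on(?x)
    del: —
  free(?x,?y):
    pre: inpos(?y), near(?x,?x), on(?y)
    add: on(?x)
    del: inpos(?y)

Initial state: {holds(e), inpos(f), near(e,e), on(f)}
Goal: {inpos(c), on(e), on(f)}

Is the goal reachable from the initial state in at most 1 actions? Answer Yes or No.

No

1. bind(f)  →  {holds(e), inpos(f), near(e,e), near(f,f), on(f)}
2. swap(c,f)  →  {holds(e), holds(f), inpos(c), near(e,e), near(f,f), on(f)}
3. drop(e,c)  →  {holds(e), holds(f), inpos(c), near(c,e), near(e,e), near(f,f), on(e), on(f)}
optimal plan length = 3; 3 > 1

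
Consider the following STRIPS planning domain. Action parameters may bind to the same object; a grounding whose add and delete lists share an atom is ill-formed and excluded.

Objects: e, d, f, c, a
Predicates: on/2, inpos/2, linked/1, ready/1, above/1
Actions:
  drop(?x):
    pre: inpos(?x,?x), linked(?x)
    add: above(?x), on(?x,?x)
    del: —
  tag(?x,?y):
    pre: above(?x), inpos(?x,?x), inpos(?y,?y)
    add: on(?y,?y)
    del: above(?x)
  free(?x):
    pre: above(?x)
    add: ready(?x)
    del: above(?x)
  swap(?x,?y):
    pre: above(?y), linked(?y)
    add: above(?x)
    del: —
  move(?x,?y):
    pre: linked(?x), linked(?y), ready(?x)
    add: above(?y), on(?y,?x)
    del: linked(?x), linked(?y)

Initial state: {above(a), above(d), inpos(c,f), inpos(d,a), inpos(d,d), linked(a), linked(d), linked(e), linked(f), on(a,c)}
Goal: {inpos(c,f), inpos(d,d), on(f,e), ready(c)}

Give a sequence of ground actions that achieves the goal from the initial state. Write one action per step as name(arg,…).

swap(e,d); free(e); swap(c,d); free(c); move(e,f)

1. swap(e,d)  →  {above(a), above(d), above(e), inpos(c,f), inpos(d,a), inpos(d,d), linked(a), linked(d), linked(e), linked(f), on(a,c)}
2. free(e)  →  {above(a), above(d), inpos(c,f), inpos(d,a), inpos(d,d), linked(a), linked(d), linked(e), linked(f), on(a,c), ready(e)}
3. swap(c,d)  →  {above(a), above(c), above(d), inpos(c,f), inpos(d,a), inpos(d,d), linked(a), linked(d), linked(e), linked(f), on(a,c), ready(e)}
4. free(c)  →  {above(a), above(d), inpos(c,f), inpos(d,a), inpos(d,d), linked(a), linked(d), linked(e), linked(f), on(a,c), ready(c), ready(e)}
5. move(e,f)  →  {above(a), above(d), above(f), inpos(c,f), inpos(d,a), inpos(d,d), linked(a), linked(d), on(a,c), on(f,e), ready(c), ready(e)}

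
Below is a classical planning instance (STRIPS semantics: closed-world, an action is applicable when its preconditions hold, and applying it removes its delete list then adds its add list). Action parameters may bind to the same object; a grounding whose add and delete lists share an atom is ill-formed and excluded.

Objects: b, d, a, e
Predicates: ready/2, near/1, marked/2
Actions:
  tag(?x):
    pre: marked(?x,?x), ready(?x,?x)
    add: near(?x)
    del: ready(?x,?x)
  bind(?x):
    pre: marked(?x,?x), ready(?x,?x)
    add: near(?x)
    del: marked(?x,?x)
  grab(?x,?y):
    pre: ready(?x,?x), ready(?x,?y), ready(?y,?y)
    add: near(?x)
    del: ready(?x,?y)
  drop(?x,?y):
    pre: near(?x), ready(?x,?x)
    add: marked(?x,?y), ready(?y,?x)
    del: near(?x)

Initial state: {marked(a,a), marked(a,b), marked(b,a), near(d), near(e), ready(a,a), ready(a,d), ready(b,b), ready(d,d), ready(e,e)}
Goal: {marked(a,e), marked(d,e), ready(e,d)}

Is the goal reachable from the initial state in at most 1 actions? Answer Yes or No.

1. bind(a)  →  {marked(a,b), marked(b,a), near(a), near(d), near(e), ready(a,a), ready(a,d), ready(b,b), ready(d,d), ready(e,e)}
2. drop(d,e)  →  {marked(a,b), marked(b,a), marked(d,e), near(a), near(e), ready(a,a), ready(a,d), ready(b,b), ready(d,d), ready(e,d), ready(e,e)}
3. drop(a,e)  →  {marked(a,b), marked(a,e), marked(b,a), marked(d,e), near(e), ready(a,a), ready(a,d), ready(b,b), ready(d,d), ready(e,a), ready(e,d), ready(e,e)}
optimal plan length = 3; 3 > 1

No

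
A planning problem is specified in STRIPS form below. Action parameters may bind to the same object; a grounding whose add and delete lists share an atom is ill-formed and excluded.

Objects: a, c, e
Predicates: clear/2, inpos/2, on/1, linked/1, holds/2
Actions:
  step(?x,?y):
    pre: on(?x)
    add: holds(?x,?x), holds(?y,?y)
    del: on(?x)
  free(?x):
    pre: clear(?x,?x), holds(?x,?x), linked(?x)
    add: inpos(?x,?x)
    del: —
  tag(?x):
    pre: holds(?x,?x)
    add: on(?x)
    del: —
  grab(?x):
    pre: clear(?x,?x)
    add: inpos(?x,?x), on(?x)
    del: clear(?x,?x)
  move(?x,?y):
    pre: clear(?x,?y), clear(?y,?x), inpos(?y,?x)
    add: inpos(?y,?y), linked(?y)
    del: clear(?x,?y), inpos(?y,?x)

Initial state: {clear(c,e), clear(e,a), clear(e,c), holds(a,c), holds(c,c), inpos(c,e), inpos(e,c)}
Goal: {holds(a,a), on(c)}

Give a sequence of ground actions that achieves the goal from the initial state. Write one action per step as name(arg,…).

1. tag(c)  →  {clear(c,e), clear(e,a), clear(e,c), holds(a,c), holds(c,c), inpos(c,e), inpos(e,c), on(c)}
2. step(c,a)  →  {clear(c,e), clear(e,a), clear(e,c), holds(a,a), holds(a,c), holds(c,c), inpos(c,e), inpos(e,c)}
3. tag(c)  →  {clear(c,e), clear(e,a), clear(e,c), holds(a,a), holds(a,c), holds(c,c), inpos(c,e), inpos(e,c), on(c)}

tag(c); step(c,a); tag(c)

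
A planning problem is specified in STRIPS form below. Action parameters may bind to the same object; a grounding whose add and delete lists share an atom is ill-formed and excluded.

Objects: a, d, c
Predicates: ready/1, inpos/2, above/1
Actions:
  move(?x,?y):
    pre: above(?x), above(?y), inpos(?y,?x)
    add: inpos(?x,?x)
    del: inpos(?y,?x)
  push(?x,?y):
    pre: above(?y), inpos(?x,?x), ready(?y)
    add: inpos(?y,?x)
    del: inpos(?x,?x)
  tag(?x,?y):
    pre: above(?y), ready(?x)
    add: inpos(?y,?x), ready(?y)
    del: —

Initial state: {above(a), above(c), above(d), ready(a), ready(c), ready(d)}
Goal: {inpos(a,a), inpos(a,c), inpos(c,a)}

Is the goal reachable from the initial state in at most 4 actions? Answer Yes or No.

Yes

1. tag(a,a)  →  {above(a), above(c), above(d), inpos(a,a), ready(a), ready(c), ready(d)}
2. tag(a,c)  →  {above(a), above(c), above(d), inpos(a,a), inpos(c,a), ready(a), ready(c), ready(d)}
3. tag(c,a)  →  {above(a), above(c), above(d), inpos(a,a), inpos(a,c), inpos(c,a), ready(a), ready(c), ready(d)}
optimal plan length = 3; 3 ≤ 4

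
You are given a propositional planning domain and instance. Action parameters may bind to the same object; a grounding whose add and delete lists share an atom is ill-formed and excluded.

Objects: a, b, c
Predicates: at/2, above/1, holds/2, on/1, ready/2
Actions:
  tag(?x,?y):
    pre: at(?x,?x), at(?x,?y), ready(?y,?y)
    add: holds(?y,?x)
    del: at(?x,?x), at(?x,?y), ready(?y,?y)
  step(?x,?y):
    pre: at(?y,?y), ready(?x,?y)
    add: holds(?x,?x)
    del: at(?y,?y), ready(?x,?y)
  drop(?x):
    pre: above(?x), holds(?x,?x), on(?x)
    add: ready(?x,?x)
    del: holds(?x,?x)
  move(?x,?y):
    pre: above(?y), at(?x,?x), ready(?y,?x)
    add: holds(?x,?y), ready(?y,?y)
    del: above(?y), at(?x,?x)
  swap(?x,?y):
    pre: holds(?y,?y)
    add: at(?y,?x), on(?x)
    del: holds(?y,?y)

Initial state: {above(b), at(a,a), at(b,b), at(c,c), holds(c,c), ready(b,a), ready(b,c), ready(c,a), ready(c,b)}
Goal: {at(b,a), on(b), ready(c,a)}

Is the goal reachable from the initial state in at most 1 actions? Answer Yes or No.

1. step(b,a)  →  {above(b), at(b,b), at(c,c), holds(b,b), holds(c,c), ready(b,c), ready(c,a), ready(c,b)}
2. swap(a,b)  →  {above(b), at(b,a), at(b,b), at(c,c), holds(c,c), on(a), ready(b,c), ready(c,a), ready(c,b)}
3. swap(b,c)  →  {above(b), at(b,a), at(b,b), at(c,b), at(c,c), on(a), on(b), ready(b,c), ready(c,a), ready(c,b)}
optimal plan length = 3; 3 > 1

No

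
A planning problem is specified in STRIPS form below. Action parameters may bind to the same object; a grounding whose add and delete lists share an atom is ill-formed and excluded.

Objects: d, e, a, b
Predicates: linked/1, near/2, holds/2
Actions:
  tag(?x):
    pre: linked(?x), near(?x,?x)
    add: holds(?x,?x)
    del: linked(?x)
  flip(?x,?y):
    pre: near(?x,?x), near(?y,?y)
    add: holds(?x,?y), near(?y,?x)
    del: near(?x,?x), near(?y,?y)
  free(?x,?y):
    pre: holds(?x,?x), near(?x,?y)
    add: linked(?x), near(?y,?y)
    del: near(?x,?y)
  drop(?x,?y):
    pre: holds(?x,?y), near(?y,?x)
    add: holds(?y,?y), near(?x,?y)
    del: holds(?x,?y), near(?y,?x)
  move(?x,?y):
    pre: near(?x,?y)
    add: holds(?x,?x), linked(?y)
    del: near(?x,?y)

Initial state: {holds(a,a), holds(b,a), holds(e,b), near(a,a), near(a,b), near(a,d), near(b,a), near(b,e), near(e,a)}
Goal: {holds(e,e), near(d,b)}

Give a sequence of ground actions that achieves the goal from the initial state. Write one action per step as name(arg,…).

free(a,d); free(a,b); flip(b,d); move(e,a)

1. free(a,d)  →  {holds(a,a), holds(b,a), holds(e,b), linked(a), near(a,a), near(a,b), near(b,a), near(b,e), near(d,d), near(e,a)}
2. free(a,b)  →  {holds(a,a), holds(b,a), holds(e,b), linked(a), near(a,a), near(b,a), near(b,b), near(b,e), near(d,d), near(e,a)}
3. flip(b,d)  →  {holds(a,a), holds(b,a), holds(b,d), holds(e,b), linked(a), near(a,a), near(b,a), near(b,e), near(d,b), near(e,a)}
4. move(e,a)  →  {holds(a,a), holds(b,a), holds(b,d), holds(e,b), holds(e,e), linked(a), near(a,a), near(b,a), near(b,e), near(d,b)}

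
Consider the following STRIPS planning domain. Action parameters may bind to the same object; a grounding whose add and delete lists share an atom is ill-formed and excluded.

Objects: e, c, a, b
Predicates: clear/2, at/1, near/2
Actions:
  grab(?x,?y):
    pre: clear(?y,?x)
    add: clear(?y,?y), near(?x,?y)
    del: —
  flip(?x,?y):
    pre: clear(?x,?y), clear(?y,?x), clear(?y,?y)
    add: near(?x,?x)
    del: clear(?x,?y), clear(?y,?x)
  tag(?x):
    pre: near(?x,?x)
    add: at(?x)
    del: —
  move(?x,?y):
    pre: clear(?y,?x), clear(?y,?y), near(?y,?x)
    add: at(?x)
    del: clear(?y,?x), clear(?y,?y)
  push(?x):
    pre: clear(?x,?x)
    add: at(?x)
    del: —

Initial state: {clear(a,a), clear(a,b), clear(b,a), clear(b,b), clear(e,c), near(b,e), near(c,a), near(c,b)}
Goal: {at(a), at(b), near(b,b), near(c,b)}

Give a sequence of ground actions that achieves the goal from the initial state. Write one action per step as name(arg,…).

1. grab(b,b)  →  {clear(a,a), clear(a,b), clear(b,a), clear(b,b), clear(e,c), near(b,b), near(b,e), near(c,a), near(c,b)}
2. tag(b)  →  {at(b), clear(a,a), clear(a,b), clear(b,a), clear(b,b), clear(e,c), near(b,b), near(b,e), near(c,a), near(c,b)}
3. push(a)  →  {at(a), at(b), clear(a,a), clear(a,b), clear(b,a), clear(b,b), clear(e,c), near(b,b), near(b,e), near(c,a), near(c,b)}

grab(b,b); tag(b); push(a)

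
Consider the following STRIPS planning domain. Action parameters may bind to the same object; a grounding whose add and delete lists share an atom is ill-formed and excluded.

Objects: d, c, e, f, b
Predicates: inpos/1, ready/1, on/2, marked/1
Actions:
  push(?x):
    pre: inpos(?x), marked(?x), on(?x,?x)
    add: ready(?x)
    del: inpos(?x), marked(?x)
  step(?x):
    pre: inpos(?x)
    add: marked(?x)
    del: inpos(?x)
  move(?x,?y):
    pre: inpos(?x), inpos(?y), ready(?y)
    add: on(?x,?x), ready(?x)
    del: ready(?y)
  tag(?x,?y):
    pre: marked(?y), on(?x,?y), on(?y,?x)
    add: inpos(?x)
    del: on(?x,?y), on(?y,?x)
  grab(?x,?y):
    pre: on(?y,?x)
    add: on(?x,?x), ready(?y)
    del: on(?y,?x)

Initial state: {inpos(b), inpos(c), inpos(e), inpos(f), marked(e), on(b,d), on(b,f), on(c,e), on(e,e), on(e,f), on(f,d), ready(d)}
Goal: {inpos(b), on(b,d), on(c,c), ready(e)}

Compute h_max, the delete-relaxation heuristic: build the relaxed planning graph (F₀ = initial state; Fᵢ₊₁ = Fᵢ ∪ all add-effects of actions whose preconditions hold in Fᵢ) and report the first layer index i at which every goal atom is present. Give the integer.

2

F0 = init (12 atoms)
F1 = F0 ∪ {marked(b), marked(c), marked(f), on(d,d), on(f,f), ready(b), ready(c), ready(e), ready(f)}  (21 atoms)
F2 = F1 ∪ {on(b,b), on(c,c)}  (23 atoms)
goal ⊆ F2  ⇒  h_max = 2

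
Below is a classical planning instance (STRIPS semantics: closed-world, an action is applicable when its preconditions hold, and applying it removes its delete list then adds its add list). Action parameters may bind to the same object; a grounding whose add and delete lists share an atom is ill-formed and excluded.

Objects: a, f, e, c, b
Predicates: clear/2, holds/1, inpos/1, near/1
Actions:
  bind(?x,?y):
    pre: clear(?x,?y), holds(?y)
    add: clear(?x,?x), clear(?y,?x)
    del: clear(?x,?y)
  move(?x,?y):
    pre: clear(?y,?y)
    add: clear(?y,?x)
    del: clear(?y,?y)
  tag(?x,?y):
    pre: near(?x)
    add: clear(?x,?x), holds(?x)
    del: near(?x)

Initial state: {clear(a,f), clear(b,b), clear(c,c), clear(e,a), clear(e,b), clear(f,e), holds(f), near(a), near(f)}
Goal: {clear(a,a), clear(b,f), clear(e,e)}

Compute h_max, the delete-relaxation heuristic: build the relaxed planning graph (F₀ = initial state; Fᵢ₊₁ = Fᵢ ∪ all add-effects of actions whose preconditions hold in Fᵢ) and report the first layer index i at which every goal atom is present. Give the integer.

F0 = init (9 atoms)
F1 = F0 ∪ {clear(a,a), clear(b,a), clear(b,c), clear(b,e), clear(b,f), clear(c,a), clear(c,b), clear(c,e), clear(c,f), clear(f,a), clear(f,f), holds(a)}  (21 atoms)
F2 = F1 ∪ {clear(a,b), clear(a,c), clear(a,e), clear(e,e), clear(f,b), clear(f,c)}  (27 atoms)
goal ⊆ F2  ⇒  h_max = 2

2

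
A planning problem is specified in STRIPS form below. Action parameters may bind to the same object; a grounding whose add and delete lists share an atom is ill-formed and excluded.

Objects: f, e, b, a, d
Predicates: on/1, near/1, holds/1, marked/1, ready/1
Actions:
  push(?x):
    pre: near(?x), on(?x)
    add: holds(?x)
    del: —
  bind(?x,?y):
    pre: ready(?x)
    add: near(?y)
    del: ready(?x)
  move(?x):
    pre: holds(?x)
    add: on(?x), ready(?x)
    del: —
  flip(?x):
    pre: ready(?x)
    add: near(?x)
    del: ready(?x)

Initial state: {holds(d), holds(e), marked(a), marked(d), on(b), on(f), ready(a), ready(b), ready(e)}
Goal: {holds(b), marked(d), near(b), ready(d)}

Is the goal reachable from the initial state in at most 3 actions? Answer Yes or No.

1. bind(e,b)  →  {holds(d), holds(e), marked(a), marked(d), near(b), on(b), on(f), ready(a), ready(b)}
2. push(b)  →  {holds(b), holds(d), holds(e), marked(a), marked(d), near(b), on(b), on(f), ready(a), ready(b)}
3. move(d)  →  {holds(b), holds(d), holds(e), marked(a), marked(d), near(b), on(b), on(d), on(f), ready(a), ready(b), ready(d)}
optimal plan length = 3; 3 ≤ 3

Yes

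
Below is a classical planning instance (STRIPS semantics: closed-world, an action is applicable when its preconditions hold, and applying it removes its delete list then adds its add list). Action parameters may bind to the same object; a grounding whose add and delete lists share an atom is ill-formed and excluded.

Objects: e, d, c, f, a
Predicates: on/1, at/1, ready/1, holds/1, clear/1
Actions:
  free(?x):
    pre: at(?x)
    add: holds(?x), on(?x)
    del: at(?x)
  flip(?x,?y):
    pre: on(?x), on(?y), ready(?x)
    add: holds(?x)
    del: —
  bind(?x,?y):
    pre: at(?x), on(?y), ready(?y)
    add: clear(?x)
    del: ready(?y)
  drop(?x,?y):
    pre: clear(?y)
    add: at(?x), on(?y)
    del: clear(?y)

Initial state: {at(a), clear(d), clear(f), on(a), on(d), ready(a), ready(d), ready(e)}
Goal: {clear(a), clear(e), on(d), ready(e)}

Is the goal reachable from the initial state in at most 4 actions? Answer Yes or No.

Yes

1. bind(a,d)  →  {at(a), clear(a), clear(d), clear(f), on(a), on(d), ready(a), ready(e)}
2. drop(e,d)  →  {at(a), at(e), clear(a), clear(f), on(a), on(d), ready(a), ready(e)}
3. bind(e,a)  →  {at(a), at(e), clear(a), clear(e), clear(f), on(a), on(d), ready(e)}
optimal plan length = 3; 3 ≤ 4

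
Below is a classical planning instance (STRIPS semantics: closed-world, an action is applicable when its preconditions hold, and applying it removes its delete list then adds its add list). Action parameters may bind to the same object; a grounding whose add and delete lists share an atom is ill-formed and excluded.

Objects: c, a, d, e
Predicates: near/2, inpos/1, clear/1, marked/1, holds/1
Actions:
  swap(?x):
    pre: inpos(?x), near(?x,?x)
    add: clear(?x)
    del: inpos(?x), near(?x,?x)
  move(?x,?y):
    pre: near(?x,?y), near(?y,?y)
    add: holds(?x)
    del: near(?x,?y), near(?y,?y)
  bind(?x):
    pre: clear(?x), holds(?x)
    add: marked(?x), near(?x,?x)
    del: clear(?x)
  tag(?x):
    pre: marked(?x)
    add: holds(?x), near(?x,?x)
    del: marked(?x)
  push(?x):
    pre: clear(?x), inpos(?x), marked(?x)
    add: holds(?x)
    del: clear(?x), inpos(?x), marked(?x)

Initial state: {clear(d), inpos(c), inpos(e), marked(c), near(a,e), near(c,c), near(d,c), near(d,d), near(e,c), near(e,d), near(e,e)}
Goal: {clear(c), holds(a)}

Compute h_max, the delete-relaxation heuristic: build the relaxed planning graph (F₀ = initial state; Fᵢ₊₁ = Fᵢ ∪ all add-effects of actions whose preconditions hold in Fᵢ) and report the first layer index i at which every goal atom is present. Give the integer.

F0 = init (11 atoms)
F1 = F0 ∪ {clear(c), clear(e), holds(a), holds(c), holds(d), holds(e)}  (17 atoms)
goal ⊆ F1  ⇒  h_max = 1

1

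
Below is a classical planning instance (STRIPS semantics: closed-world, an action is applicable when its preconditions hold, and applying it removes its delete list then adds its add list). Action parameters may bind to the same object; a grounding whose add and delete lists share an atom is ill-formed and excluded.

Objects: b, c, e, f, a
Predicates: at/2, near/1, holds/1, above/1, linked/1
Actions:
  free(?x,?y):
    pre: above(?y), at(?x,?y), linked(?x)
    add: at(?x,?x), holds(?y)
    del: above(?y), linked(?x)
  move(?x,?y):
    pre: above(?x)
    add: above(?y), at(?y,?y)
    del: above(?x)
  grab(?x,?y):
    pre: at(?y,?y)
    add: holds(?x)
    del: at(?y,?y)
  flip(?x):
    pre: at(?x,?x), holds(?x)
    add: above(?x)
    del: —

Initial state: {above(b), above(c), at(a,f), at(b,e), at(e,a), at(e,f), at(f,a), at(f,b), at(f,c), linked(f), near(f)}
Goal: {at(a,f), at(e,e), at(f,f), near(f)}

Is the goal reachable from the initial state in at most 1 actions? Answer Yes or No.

No

1. free(f,b)  →  {above(c), at(a,f), at(b,e), at(e,a), at(e,f), at(f,a), at(f,b), at(f,c), at(f,f), holds(b), near(f)}
2. move(c,e)  →  {above(e), at(a,f), at(b,e), at(e,a), at(e,e), at(e,f), at(f,a), at(f,b), at(f,c), at(f,f), holds(b), near(f)}
optimal plan length = 2; 2 > 1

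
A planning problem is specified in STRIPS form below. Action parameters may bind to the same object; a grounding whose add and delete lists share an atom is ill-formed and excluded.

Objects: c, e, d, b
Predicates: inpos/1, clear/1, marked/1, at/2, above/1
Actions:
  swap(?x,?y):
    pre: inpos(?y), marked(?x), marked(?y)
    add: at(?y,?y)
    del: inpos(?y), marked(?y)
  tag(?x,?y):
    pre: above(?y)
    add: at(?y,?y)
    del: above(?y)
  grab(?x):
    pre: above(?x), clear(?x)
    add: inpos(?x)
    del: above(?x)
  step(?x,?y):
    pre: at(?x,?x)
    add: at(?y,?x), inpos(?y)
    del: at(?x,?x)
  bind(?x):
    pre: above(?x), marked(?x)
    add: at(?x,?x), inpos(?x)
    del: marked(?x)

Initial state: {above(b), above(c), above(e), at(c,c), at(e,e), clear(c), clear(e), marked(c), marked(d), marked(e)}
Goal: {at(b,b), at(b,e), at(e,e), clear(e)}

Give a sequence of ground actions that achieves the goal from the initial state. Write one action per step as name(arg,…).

tag(c,b); step(e,b); tag(c,e)

1. tag(c,b)  →  {above(c), above(e), at(b,b), at(c,c), at(e,e), clear(c), clear(e), marked(c), marked(d), marked(e)}
2. step(e,b)  →  {above(c), above(e), at(b,b), at(b,e), at(c,c), clear(c), clear(e), inpos(b), marked(c), marked(d), marked(e)}
3. tag(c,e)  →  {above(c), at(b,b), at(b,e), at(c,c), at(e,e), clear(c), clear(e), inpos(b), marked(c), marked(d), marked(e)}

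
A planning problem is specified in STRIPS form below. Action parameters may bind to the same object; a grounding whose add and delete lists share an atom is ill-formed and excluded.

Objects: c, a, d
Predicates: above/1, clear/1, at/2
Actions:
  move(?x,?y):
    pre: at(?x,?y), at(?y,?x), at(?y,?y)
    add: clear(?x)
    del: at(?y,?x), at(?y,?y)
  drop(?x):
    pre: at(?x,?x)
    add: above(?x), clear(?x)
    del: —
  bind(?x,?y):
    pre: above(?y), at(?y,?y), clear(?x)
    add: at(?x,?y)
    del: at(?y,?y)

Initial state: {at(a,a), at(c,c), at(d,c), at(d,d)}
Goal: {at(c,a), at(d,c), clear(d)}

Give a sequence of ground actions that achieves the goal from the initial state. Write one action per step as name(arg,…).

1. move(c,c)  →  {at(a,a), at(d,c), at(d,d), clear(c)}
2. move(d,d)  →  {at(a,a), at(d,c), clear(c), clear(d)}
3. drop(a)  →  {above(a), at(a,a), at(d,c), clear(a), clear(c), clear(d)}
4. bind(c,a)  →  {above(a), at(c,a), at(d,c), clear(a), clear(c), clear(d)}

move(c,c); move(d,d); drop(a); bind(c,a)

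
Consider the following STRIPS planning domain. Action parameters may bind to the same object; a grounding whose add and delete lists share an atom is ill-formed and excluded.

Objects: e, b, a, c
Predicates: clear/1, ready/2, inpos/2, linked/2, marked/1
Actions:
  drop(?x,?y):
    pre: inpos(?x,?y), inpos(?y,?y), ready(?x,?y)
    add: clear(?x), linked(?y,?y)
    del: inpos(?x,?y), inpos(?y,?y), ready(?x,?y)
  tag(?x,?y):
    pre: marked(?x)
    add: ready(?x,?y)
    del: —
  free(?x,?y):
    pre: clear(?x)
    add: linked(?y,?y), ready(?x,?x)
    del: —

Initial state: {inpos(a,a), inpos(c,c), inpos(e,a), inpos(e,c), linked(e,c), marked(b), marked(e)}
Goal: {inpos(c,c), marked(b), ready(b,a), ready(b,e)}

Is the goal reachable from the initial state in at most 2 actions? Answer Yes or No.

Yes

1. tag(b,e)  →  {inpos(a,a), inpos(c,c), inpos(e,a), inpos(e,c), linked(e,c), marked(b), marked(e), ready(b,e)}
2. tag(b,a)  →  {inpos(a,a), inpos(c,c), inpos(e,a), inpos(e,c), linked(e,c), marked(b), marked(e), ready(b,a), ready(b,e)}
optimal plan length = 2; 2 ≤ 2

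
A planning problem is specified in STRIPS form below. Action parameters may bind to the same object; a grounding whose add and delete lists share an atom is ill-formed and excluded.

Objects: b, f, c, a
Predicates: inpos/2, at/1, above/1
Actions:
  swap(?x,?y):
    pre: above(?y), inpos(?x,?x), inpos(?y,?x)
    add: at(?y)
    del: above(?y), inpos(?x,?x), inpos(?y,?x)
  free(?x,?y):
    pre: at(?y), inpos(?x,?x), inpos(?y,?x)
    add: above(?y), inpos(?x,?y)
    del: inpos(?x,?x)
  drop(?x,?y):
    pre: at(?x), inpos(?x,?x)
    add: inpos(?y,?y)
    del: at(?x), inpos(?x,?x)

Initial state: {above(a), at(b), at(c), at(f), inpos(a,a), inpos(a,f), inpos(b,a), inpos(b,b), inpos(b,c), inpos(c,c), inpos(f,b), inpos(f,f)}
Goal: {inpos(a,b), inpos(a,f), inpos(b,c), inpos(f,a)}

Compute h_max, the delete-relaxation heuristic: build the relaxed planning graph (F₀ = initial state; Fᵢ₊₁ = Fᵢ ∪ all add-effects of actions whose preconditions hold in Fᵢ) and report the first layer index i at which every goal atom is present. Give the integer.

F0 = init (12 atoms)
F1 = F0 ∪ {above(b), above(f), at(a), inpos(a,b), inpos(b,f), inpos(c,b)}  (18 atoms)
F2 = F1 ∪ {above(c), inpos(f,a)}  (20 atoms)
goal ⊆ F2  ⇒  h_max = 2

2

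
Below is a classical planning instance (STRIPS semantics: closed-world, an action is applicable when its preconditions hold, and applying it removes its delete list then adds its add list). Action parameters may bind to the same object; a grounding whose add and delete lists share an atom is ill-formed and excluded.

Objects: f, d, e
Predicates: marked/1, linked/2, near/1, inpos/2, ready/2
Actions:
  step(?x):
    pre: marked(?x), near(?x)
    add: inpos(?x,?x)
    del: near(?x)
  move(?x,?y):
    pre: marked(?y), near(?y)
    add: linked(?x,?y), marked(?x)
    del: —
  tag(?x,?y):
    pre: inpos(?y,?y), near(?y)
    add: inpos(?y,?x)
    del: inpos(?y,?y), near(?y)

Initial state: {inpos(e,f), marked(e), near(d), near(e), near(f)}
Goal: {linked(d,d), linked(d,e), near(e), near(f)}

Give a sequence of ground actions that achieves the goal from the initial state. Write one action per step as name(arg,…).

move(d,e); move(d,d)

1. move(d,e)  →  {inpos(e,f), linked(d,e), marked(d), marked(e), near(d), near(e), near(f)}
2. move(d,d)  →  {inpos(e,f), linked(d,d), linked(d,e), marked(d), marked(e), near(d), near(e), near(f)}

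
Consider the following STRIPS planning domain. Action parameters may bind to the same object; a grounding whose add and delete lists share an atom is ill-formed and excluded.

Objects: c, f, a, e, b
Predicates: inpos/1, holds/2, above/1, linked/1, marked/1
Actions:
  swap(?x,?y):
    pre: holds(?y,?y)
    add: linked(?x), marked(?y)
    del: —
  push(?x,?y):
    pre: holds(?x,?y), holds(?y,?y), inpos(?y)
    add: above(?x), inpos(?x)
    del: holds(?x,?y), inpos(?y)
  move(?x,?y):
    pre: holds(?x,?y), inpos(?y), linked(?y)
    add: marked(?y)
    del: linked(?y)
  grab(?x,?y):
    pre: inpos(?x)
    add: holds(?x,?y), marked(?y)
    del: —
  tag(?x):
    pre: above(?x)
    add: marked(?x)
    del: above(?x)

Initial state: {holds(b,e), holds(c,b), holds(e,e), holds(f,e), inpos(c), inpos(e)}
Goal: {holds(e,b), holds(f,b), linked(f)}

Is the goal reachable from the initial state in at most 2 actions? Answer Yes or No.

1. swap(f,e)  →  {holds(b,e), holds(c,b), holds(e,e), holds(f,e), inpos(c), inpos(e), linked(f), marked(e)}
2. grab(e,b)  →  {holds(b,e), holds(c,b), holds(e,b), holds(e,e), holds(f,e), inpos(c), inpos(e), linked(f), marked(b), marked(e)}
3. push(f,e)  →  {above(f), holds(b,e), holds(c,b), holds(e,b), holds(e,e), inpos(c), inpos(f), linked(f), marked(b), marked(e)}
4. grab(f,b)  →  {above(f), holds(b,e), holds(c,b), holds(e,b), holds(e,e), holds(f,b), inpos(c), inpos(f), linked(f), marked(b), marked(e)}
optimal plan length = 4; 4 > 2

No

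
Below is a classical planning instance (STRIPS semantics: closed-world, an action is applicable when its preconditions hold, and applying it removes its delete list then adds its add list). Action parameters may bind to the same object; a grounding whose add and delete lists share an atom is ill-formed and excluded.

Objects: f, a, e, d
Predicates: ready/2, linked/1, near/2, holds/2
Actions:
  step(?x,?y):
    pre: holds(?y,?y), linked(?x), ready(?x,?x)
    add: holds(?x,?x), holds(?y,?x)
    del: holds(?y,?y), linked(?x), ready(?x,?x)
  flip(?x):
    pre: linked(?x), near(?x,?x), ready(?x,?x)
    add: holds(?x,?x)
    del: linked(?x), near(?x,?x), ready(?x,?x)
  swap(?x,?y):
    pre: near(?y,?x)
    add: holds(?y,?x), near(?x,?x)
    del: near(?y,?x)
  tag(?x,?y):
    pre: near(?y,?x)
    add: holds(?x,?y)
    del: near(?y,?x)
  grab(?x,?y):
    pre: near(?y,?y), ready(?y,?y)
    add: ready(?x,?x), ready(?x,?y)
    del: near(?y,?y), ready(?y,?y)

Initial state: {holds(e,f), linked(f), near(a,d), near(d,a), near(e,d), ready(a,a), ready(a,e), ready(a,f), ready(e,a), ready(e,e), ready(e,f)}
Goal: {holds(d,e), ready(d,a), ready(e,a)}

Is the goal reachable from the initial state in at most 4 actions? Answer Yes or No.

Yes

1. swap(a,d)  →  {holds(d,a), holds(e,f), linked(f), near(a,a), near(a,d), near(e,d), ready(a,a), ready(a,e), ready(a,f), ready(e,a), ready(e,e), ready(e,f)}
2. tag(d,e)  →  {holds(d,a), holds(d,e), holds(e,f), linked(f), near(a,a), near(a,d), ready(a,a), ready(a,e), ready(a,f), ready(e,a), ready(e,e), ready(e,f)}
3. grab(d,a)  →  {holds(d,a), holds(d,e), holds(e,f), linked(f), near(a,d), ready(a,e), ready(a,f), ready(d,a), ready(d,d), ready(e,a), ready(e,e), ready(e,f)}
optimal plan length = 3; 3 ≤ 4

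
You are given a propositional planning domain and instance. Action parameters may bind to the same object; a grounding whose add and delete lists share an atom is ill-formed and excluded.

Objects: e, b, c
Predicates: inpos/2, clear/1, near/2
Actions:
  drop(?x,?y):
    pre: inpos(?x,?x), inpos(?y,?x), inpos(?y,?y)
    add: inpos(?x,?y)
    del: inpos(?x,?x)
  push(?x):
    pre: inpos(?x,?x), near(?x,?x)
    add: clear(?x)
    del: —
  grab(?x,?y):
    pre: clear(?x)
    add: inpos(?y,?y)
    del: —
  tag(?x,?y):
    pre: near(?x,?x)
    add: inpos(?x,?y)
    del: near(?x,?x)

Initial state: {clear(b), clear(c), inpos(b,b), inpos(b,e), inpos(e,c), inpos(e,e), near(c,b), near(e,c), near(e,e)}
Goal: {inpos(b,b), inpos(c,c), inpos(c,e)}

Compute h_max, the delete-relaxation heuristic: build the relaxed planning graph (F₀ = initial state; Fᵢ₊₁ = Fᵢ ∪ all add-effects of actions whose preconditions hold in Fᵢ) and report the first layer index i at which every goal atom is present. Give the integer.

2

F0 = init (9 atoms)
F1 = F0 ∪ {clear(e), inpos(c,c), inpos(e,b)}  (12 atoms)
F2 = F1 ∪ {inpos(c,e)}  (13 atoms)
goal ⊆ F2  ⇒  h_max = 2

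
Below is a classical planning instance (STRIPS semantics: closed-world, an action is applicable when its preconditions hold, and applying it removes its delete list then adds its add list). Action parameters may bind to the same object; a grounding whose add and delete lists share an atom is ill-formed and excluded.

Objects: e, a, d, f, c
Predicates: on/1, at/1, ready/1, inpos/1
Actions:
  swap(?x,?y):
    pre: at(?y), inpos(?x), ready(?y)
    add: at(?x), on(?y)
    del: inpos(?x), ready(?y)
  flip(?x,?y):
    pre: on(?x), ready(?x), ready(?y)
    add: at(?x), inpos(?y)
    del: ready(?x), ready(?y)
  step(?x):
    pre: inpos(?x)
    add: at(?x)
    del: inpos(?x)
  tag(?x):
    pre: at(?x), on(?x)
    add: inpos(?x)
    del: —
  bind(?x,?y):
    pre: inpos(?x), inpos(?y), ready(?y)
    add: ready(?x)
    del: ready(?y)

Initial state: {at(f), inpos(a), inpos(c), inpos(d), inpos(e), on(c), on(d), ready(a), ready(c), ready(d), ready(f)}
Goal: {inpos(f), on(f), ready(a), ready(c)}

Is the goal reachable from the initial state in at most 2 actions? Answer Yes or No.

Yes

1. swap(e,f)  →  {at(e), at(f), inpos(a), inpos(c), inpos(d), on(c), on(d), on(f), ready(a), ready(c), ready(d)}
2. tag(f)  →  {at(e), at(f), inpos(a), inpos(c), inpos(d), inpos(f), on(c), on(d), on(f), ready(a), ready(c), ready(d)}
optimal plan length = 2; 2 ≤ 2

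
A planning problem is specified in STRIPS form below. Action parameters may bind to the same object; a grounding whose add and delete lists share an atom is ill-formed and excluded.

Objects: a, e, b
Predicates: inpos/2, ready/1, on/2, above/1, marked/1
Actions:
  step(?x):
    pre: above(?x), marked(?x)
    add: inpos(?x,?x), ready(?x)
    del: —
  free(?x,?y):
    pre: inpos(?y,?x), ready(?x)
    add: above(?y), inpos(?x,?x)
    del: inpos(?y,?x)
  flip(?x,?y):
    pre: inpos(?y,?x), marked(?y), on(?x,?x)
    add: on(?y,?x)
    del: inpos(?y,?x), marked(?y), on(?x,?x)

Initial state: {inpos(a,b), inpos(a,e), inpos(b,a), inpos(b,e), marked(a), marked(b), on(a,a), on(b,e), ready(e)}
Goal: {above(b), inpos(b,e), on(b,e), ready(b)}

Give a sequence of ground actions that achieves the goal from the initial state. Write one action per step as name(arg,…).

free(e,a); step(a); free(a,b); step(b)

1. free(e,a)  →  {above(a), inpos(a,b), inpos(b,a), inpos(b,e), inpos(e,e), marked(a), marked(b), on(a,a), on(b,e), ready(e)}
2. step(a)  →  {above(a), inpos(a,a), inpos(a,b), inpos(b,a), inpos(b,e), inpos(e,e), marked(a), marked(b), on(a,a), on(b,e), ready(a), ready(e)}
3. free(a,b)  →  {above(a), above(b), inpos(a,a), inpos(a,b), inpos(b,e), inpos(e,e), marked(a), marked(b), on(a,a), on(b,e), ready(a), ready(e)}
4. step(b)  →  {above(a), above(b), inpos(a,a), inpos(a,b), inpos(b,b), inpos(b,e), inpos(e,e), marked(a), marked(b), on(a,a), on(b,e), ready(a), ready(b), ready(e)}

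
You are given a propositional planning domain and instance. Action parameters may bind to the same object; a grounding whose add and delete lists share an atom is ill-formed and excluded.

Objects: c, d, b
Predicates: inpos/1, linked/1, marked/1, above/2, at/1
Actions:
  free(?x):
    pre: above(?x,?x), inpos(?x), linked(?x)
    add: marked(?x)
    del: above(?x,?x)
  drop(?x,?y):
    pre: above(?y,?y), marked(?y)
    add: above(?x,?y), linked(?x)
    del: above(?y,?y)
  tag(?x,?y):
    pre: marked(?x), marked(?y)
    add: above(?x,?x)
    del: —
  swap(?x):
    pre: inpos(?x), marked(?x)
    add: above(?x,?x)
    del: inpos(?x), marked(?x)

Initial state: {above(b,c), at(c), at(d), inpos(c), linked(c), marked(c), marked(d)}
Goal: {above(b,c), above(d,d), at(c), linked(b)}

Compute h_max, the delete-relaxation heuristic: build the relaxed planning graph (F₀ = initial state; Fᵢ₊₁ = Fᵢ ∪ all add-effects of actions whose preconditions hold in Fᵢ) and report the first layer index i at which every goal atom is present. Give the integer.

2

F0 = init (7 atoms)
F1 = F0 ∪ {above(c,c), above(d,d)}  (9 atoms)
F2 = F1 ∪ {above(b,d), above(c,d), above(d,c), linked(b), linked(d)}  (14 atoms)
goal ⊆ F2  ⇒  h_max = 2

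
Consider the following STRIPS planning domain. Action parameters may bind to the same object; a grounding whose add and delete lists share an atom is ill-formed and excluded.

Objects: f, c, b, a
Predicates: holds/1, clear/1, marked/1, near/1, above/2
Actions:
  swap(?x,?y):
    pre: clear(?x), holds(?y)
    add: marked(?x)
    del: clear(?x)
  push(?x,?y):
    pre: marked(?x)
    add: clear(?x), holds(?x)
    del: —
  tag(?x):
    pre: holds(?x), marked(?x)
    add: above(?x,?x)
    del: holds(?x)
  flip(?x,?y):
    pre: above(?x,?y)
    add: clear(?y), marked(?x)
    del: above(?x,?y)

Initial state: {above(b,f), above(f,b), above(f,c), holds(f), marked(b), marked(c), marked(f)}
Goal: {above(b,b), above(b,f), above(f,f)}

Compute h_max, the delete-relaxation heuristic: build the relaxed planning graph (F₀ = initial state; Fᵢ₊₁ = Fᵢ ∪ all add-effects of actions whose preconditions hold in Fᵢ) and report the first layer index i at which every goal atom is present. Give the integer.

F0 = init (7 atoms)
F1 = F0 ∪ {above(f,f), clear(b), clear(c), clear(f), holds(b), holds(c)}  (13 atoms)
F2 = F1 ∪ {above(b,b), above(c,c)}  (15 atoms)
goal ⊆ F2  ⇒  h_max = 2

2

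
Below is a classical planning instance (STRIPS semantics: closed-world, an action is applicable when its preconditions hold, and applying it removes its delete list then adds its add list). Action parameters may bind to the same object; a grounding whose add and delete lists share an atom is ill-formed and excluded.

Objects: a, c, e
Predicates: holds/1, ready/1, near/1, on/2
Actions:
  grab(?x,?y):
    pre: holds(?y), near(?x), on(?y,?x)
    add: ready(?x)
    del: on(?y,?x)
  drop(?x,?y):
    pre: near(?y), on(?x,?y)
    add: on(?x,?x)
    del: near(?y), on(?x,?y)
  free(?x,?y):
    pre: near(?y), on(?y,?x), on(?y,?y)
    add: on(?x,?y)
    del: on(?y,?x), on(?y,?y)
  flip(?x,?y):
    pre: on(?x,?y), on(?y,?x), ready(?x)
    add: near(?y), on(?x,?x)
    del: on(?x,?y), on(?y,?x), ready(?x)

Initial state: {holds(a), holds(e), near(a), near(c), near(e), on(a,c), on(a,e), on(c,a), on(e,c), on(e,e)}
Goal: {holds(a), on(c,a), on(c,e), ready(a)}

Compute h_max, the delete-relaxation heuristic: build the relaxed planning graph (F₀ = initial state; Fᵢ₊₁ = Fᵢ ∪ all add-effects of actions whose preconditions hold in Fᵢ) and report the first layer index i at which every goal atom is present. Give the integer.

F0 = init (10 atoms)
F1 = F0 ∪ {on(a,a), on(c,c), on(c,e), ready(c), ready(e)}  (15 atoms)
F2 = F1 ∪ {on(e,a), ready(a)}  (17 atoms)
goal ⊆ F2  ⇒  h_max = 2

2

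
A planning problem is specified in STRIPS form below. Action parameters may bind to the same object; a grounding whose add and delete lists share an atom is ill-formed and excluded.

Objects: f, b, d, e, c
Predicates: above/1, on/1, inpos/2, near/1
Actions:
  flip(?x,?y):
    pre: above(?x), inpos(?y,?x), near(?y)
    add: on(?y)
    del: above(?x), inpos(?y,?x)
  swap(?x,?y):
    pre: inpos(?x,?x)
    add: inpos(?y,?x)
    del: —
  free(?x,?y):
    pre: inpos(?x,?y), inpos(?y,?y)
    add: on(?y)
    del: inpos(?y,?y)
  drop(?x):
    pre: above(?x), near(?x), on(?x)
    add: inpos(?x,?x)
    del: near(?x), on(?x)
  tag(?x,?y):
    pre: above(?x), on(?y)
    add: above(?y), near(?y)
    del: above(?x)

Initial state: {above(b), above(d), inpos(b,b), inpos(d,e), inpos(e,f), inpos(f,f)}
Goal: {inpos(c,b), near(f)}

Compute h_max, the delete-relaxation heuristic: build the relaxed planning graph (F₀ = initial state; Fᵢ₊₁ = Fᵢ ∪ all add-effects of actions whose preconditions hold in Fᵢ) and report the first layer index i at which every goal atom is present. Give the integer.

F0 = init (6 atoms)
F1 = F0 ∪ {inpos(b,f), inpos(c,b), inpos(c,f), inpos(d,b), inpos(d,f), inpos(e,b), inpos(f,b), on(b), on(f)}  (15 atoms)
F2 = F1 ∪ {above(f), near(b), near(f)}  (18 atoms)
goal ⊆ F2  ⇒  h_max = 2

2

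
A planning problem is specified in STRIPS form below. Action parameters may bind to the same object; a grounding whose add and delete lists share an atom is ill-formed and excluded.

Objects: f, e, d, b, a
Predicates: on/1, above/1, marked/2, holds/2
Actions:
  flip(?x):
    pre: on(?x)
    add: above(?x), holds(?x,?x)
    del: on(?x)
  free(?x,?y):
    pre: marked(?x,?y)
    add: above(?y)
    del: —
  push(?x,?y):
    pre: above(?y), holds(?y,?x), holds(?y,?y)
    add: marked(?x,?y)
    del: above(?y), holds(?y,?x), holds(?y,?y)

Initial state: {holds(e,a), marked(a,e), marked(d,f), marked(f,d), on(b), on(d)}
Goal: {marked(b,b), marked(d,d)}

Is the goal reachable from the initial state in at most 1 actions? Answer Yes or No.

No

1. flip(d)  →  {above(d), holds(d,d), holds(e,a), marked(a,e), marked(d,f), marked(f,d), on(b)}
2. flip(b)  →  {above(b), above(d), holds(b,b), holds(d,d), holds(e,a), marked(a,e), marked(d,f), marked(f,d)}
3. push(d,d)  →  {above(b), holds(b,b), holds(e,a), marked(a,e), marked(d,d), marked(d,f), marked(f,d)}
4. push(b,b)  →  {holds(e,a), marked(a,e), marked(b,b), marked(d,d), marked(d,f), marked(f,d)}
optimal plan length = 4; 4 > 1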